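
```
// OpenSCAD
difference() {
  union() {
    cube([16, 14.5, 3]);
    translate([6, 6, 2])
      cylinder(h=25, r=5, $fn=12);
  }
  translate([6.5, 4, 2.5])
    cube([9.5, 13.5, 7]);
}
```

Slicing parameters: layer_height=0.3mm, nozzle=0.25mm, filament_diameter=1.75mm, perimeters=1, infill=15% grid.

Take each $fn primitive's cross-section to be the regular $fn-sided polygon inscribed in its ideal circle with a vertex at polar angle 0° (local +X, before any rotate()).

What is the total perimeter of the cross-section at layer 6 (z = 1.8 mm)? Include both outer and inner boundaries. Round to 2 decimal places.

At z = 1.8 mm: the 16×14.5 cube contributes its full rectangle (perimeter 61.00 mm); the cylinder at (6, 6) is absent (z outside [2, 27]); Taking the union: only the 16×14.5 cube is present, so the union is just that shape — boundary = 61.00 mm; the cube at (6.5, 4) is absent (z outside [2.5, 9.5]); After the difference (first − rest): none of the subtracted shapes is present at this height, so the result so far is unchanged — boundary = 61.00 mm. Overall, the cross-section is a single solid region. Total boundary length (outer) = 61.00 mm.

61.00 mm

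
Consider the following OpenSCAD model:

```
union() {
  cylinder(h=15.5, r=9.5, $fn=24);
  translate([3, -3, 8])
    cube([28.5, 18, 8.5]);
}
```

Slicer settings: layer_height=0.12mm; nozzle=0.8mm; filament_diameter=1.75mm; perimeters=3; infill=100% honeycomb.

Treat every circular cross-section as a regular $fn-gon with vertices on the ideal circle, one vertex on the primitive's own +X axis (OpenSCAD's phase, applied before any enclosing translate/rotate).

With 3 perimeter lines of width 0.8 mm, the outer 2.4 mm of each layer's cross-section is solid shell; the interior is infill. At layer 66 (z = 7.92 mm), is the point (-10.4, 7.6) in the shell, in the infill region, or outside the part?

At z = 7.92 mm: the cylinder: section is a regular 24-gon, circumradius r=9.5; the cube at (3, -3) does not reach this height (z outside [8, 16.5]); Merging all regions: only the r=9.5 cylinder is present, so the union is just that shape — 1 connected region. Overall, the cross-section is a single solid region. The nearest boundary edge runs (-6.72, 6.72)→(-8.23, 4.75); distance from the point to it = 3.46 mm. The point is not inside any of the regions above, so it lies outside the cross-section (3.46 mm from the nearest boundary).

outside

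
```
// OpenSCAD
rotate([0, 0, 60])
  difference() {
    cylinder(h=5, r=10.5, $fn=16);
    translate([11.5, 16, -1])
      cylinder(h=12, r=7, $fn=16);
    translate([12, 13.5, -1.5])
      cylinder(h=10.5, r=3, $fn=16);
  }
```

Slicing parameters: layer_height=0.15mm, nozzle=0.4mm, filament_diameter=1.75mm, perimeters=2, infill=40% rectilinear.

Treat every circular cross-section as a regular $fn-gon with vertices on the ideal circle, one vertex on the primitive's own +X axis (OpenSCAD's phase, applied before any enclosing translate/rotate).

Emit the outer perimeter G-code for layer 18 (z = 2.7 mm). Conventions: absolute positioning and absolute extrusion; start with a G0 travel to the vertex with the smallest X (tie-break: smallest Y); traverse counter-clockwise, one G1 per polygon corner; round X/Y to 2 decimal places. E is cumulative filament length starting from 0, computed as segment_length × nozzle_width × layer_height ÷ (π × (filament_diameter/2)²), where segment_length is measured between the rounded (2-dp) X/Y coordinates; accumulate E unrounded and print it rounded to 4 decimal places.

At z = 2.7 mm: the cylinder: section is a regular 16-gon, circumradius r=10.5; the r=7 cylinder at (11.5, 16) contributes a regular 16-gon of circumradius 7; the cylinder at (12, 13.5): section is a regular 16-gon, circumradius r=3; After the difference (first − rest): starting from the r=10.5 cylinder, the r=7 cylinder at (11.5, 16) misses the remaining region (no effect); the r=3 cylinder at (12, 13.5) misses the remaining region (no effect) — 1 connected region; (rotated 60° about Z; rotation is an isometry so areas/perimeters/island counts are preserved). The outline is a single polygon with 16 vertices. Extrusion per mm of travel: 0.4 × 0.15 / (π × 0.875²) = 0.024945. Accumulating E over each segment gives final E = 1.6349.

G0 X-10.41 Y1.37 Z2.70
G1 X-10.14 Y-2.72 E0.1022
G1 X-8.33 Y-6.39 E0.2043
G1 X-5.25 Y-9.09 E0.3065
G1 X-1.37 Y-10.41 E0.4087
G1 X2.72 Y-10.14 E0.5110
G1 X6.39 Y-8.33 E0.6131
G1 X9.09 Y-5.25 E0.7152
G1 X10.41 Y-1.37 E0.8175
G1 X10.14 Y2.72 E0.9197
G1 X8.33 Y6.39 E1.0218
G1 X5.25 Y9.09 E1.1240
G1 X1.37 Y10.41 E1.2262
G1 X-2.72 Y10.14 E1.3284
G1 X-6.39 Y8.33 E1.4305
G1 X-9.09 Y5.25 E1.5327
G1 X-10.41 Y1.37 E1.6349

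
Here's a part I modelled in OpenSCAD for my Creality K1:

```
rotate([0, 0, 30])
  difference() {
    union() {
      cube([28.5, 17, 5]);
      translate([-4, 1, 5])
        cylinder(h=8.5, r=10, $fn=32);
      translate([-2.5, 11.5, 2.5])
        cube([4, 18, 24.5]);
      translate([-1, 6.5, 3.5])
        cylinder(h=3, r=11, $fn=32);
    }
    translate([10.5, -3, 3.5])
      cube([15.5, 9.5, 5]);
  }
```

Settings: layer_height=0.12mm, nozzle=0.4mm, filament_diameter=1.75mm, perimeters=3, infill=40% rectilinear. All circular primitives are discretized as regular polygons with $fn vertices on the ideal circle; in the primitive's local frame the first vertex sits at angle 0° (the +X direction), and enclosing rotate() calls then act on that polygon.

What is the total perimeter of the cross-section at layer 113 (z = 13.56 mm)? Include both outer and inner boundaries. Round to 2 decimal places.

44.00 mm

At z = 13.56 mm: the cube does not reach this height (z outside [0, 5]); the cylinder at (-4, 1) does not reach this height (z outside [5, 13.5]); the cube at (-2.5, 11.5) (footprint 4×18) is included at this height (perimeter 44.00 mm); the cylinder at (-1, 6.5) is absent (z outside [3.5, 6.5]); Combining (union): only the 4×18 cube at (-2.5, 11.5) is present, so the union is just that shape — boundary = 44.00 mm; the cube at (10.5, -3) does not reach this height (z outside [3.5, 8.5]); Subtracting the remaining from the first: none of the subtracted shapes is present at this height, so that combined region is unchanged — boundary = 44.00 mm; (rotated 30° about Z; rotation is an isometry so areas/perimeters/island counts are preserved). Overall, the cross-section is a single solid region. Total boundary length (outer) = 44.00 mm.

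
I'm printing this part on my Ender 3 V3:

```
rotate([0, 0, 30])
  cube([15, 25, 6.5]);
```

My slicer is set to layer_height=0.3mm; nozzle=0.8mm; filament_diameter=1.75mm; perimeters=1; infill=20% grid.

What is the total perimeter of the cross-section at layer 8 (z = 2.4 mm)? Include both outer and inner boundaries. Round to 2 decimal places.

At z = 2.4 mm: the cube (footprint 15×25) is included at this height (perimeter 80.00 mm); (rotated 30° about Z; rotation is an isometry so areas/perimeters/island counts are preserved). Overall, the cross-section is a single solid region. Total boundary length (outer) = 80.00 mm.

80.00 mm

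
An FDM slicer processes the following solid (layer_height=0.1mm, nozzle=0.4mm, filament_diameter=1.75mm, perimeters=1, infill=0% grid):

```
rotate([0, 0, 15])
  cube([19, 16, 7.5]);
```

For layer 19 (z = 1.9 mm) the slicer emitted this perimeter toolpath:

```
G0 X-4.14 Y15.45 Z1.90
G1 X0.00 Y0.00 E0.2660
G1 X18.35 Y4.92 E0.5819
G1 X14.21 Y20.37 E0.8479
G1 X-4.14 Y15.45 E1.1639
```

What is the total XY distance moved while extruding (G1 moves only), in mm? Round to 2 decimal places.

69.99 mm

Sum the Euclidean lengths of each G1 segment: total = 69.99 mm.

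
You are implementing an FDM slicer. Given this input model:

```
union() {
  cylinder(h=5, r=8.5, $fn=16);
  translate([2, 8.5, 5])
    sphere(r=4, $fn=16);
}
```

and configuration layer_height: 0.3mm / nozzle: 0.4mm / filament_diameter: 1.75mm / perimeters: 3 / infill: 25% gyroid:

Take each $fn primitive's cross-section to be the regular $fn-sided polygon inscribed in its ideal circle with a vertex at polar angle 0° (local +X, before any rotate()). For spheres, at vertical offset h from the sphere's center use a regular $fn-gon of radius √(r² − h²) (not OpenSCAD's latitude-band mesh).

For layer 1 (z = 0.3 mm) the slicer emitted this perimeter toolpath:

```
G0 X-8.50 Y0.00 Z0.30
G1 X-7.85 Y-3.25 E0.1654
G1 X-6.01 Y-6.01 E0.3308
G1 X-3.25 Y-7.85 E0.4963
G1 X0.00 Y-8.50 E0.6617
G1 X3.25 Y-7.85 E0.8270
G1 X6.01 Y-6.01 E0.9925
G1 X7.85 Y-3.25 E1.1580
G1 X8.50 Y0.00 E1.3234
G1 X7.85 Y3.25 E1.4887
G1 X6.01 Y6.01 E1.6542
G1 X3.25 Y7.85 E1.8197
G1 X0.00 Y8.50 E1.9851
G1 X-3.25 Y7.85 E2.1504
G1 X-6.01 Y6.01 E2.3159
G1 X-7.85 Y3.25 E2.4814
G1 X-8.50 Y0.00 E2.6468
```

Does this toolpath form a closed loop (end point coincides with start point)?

yes

Start point (G0): (-8.50, 0.00). End point (last G1): the path returns to the start — closed.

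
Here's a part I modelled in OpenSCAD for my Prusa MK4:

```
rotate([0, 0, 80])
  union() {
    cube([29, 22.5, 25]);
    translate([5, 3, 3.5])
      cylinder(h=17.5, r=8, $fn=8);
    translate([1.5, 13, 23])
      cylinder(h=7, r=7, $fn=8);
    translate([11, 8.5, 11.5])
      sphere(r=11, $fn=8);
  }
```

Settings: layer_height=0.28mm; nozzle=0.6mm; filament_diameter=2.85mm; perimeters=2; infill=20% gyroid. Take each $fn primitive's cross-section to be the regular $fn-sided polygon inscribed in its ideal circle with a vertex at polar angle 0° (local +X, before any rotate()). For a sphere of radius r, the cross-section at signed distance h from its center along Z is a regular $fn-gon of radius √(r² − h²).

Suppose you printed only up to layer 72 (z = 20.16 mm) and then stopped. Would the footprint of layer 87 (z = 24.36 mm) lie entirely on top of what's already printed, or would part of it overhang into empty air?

part overhangs

Compare the two slices. At z = 20.16: the 29×22.5 cube contributes its full rectangle (area 652.50 mm²); the r=8 cylinder at (5, 3) gives a regular 8-gon of circumradius 8 (constant along its height) (area = (8/2)·8.000²·sin(360°/8) = 181.02 mm²); the cylinder at (1.5, 13) is not intersected at this z (z outside [23, 30]); the r=11 sphere at (11, 8.5) slices to a regular 8-gon of circumradius 6.783 (√(r²−h²) with h=8.66 from center) (area = (8/2)·6.783²·sin(360°/8) = 130.12 mm²); Taking the union: the regions partially overlap — summed areas 963.64 mm² minus the doubly-counted overlap 247.33 mm² gives 716.31 mm² — area = 716.31 mm²; (whole slice rotated 80° about Z — lengths, areas and connectivity unchanged). At z = 24.36: the cube (footprint 29×22.5) is included at this height (area 652.50 mm²); the cylinder at (5, 3) does not reach this height (z outside [3.5, 21]); the r=7 cylinder at (1.5, 13) gives a regular 8-gon of circumradius 7 (constant along its height) (area = (8/2)·7.000²·sin(360°/8) = 138.59 mm²); the sphere at (11, 8.5) does not reach this height (|z−center|=12.860 > r=11); Combining (union): the regions partially overlap — summed areas 791.09 mm² minus the doubly-counted overlap 89.36 mm² gives 701.73 mm² — area = 701.73 mm²; (rotated 80° about Z; rotation is an isometry so areas/perimeters/island counts are preserved). Checking containment: at z = 24.36 the cross-section extends beyond the z = 20.16 cross-section by about 47.34 mm².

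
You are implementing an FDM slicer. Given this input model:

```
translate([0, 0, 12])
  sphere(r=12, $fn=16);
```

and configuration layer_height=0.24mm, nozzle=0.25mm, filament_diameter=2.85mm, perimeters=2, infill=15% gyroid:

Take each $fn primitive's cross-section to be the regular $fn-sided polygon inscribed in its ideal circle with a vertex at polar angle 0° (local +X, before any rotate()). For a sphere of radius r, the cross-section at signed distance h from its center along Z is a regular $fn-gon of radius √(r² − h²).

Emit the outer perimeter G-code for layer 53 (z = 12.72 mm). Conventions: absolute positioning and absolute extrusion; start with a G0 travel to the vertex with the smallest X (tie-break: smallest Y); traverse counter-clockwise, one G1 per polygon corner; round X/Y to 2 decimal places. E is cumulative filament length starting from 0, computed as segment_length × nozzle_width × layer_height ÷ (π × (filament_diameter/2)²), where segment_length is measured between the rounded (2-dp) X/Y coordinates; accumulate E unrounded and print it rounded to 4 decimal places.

G0 X-11.98 Y0.00 Z12.72
G1 X-11.07 Y-4.58 E0.0439
G1 X-8.47 Y-8.47 E0.0879
G1 X-4.58 Y-11.07 E0.1319
G1 X0.00 Y-11.98 E0.1758
G1 X4.58 Y-11.07 E0.2198
G1 X8.47 Y-8.47 E0.2638
G1 X11.07 Y-4.58 E0.3078
G1 X11.98 Y0.00 E0.3517
G1 X11.07 Y4.58 E0.3956
G1 X8.47 Y8.47 E0.4396
G1 X4.58 Y11.07 E0.4836
G1 X0.00 Y11.98 E0.5275
G1 X-4.58 Y11.07 E0.5715
G1 X-8.47 Y8.47 E0.6155
G1 X-11.07 Y4.58 E0.6595
G1 X-11.98 Y0.00 E0.7034

At z = 12.72 mm: the r=12 sphere slices to a regular 16-gon of circumradius 11.978 (√(r²−h²) with h=0.72 from center). The outline is a single polygon with 16 vertices. Extrusion per mm of travel: 0.25 × 0.24 / (π × 1.425²) = 0.009405. Accumulating E over each segment gives final E = 0.7034.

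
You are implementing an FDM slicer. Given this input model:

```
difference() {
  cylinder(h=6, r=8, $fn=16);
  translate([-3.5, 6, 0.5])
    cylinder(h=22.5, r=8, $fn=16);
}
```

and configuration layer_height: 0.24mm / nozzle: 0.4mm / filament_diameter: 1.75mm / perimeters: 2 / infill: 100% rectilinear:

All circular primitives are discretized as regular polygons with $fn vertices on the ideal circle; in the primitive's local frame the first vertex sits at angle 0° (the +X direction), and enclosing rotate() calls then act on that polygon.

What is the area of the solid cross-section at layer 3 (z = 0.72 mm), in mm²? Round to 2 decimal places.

106.01 mm²

At z = 0.72 mm: the cylinder: section is a regular 16-gon, circumradius r=8 (area = (16/2)·8.000²·sin(360°/16) = 195.93 mm²); the r=8 cylinder at (-3.5, 6) contributes a regular 16-gon of circumradius 8 (area = (16/2)·8.000²·sin(360°/16) = 195.93 mm²); After the difference (first − rest): starting from the r=8 cylinder (195.93 mm²), the r=8 cylinder at (-3.5, 6) partially overlaps it — only the 89.93 mm² overlap (of its 195.93 mm²) is removed, clipping the outline — area = 106.01 mm². Overall, the cross-section is a single solid region. Net area = 106.01 mm².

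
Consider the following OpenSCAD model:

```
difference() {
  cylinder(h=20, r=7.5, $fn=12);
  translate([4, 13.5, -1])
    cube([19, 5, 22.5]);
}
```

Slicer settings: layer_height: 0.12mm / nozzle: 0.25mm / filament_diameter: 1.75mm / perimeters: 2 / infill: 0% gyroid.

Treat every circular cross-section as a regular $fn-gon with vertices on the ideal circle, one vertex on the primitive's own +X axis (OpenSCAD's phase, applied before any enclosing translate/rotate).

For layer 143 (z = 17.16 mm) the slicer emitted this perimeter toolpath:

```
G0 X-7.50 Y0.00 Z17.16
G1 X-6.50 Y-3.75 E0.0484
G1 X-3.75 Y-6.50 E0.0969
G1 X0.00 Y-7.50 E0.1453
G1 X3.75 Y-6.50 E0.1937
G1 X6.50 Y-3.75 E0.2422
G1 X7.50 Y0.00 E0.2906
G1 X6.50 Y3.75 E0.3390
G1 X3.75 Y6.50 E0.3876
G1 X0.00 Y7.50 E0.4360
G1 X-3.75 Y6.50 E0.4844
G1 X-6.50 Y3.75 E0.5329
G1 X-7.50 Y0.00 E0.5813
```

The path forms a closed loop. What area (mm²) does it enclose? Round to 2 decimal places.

168.88 mm²

Apply the shoelace formula to the sequence of (X, Y) vertices; enclosed area = 168.88 mm².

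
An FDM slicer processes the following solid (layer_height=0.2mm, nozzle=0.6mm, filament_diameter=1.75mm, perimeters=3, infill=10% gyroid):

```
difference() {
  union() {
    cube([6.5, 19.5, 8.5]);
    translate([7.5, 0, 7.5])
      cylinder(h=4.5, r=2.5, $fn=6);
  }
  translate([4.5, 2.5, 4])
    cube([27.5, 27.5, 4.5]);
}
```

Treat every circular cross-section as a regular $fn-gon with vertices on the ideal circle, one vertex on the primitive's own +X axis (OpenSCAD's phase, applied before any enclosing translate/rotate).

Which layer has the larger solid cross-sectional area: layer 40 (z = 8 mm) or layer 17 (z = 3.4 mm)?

layer 17 (z = 3.4 mm)

Layer 40 (z = 8): the 6.5×19.5 cube contributes its full rectangle (area 126.75 mm²); the r=2.5 cylinder at (7.5, 0) contributes a regular 6-gon of circumradius 2.5 (area = (6/2)·2.500²·sin(360°/6) = 16.24 mm²); Merging all regions: the regions partially overlap — summed areas 142.99 mm² minus the doubly-counted overlap 1.89 mm² gives 141.09 mm² — area = 141.09 mm²; the cube at (4.5, 2.5) (footprint 27.5×27.5) is included at this height (area 756.25 mm²); Subtracting the remaining from the first: starting from the result so far (141.09 mm²), the 27.5×27.5 cube at (4.5, 2.5) partially overlaps it — only the 34.00 mm² overlap (of its 756.25 mm²) is removed, clipping the outline — area = 107.09 mm². So its area = 107.09 mm². Layer 17 (z = 3.4): the 6.5×19.5 cube contributes its full rectangle (area 126.75 mm²); the cylinder at (7.5, 0) does not reach this height (z outside [7.5, 12]); Merging all regions: only the 6.5×19.5 cube is present, so the union is just that shape — area = 126.75 mm²; the cube at (4.5, 2.5) does not reach this height (z outside [4, 8.5]); Subtracting the remaining from the first: none of the subtracted shapes is present at this height, so the result so far is unchanged — area = 126.75 mm². So its area = 126.75 mm². Layer 17 is larger (126.75 vs 107.09 mm²).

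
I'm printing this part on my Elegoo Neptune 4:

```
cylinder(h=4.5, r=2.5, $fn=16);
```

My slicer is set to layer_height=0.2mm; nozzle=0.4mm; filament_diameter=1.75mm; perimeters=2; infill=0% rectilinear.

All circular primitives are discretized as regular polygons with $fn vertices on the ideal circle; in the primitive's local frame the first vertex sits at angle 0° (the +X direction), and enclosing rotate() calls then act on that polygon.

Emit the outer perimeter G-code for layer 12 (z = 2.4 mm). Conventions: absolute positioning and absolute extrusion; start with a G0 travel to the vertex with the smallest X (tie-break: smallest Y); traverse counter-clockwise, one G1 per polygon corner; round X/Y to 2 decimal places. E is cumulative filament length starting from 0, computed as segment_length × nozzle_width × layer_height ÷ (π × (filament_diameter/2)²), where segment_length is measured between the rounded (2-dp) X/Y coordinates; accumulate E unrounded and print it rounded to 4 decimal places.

At z = 2.4 mm: the r=2.5 cylinder gives a regular 16-gon of circumradius 2.5 (constant along its height). The outline is a single polygon with 16 vertices. Extrusion per mm of travel: 0.4 × 0.2 / (π × 0.875²) = 0.033260. Accumulating E over each segment gives final E = 0.5194.

G0 X-2.50 Y0.00 Z2.40
G1 X-2.31 Y-0.96 E0.0325
G1 X-1.77 Y-1.77 E0.0649
G1 X-0.96 Y-2.31 E0.0973
G1 X0.00 Y-2.50 E0.1299
G1 X0.96 Y-2.31 E0.1624
G1 X1.77 Y-1.77 E0.1948
G1 X2.31 Y-0.96 E0.2272
G1 X2.50 Y0.00 E0.2597
G1 X2.31 Y0.96 E0.2923
G1 X1.77 Y1.77 E0.3246
G1 X0.96 Y2.31 E0.3570
G1 X0.00 Y2.50 E0.3896
G1 X-0.96 Y2.31 E0.4221
G1 X-1.77 Y1.77 E0.4545
G1 X-2.31 Y0.96 E0.4869
G1 X-2.50 Y0.00 E0.5194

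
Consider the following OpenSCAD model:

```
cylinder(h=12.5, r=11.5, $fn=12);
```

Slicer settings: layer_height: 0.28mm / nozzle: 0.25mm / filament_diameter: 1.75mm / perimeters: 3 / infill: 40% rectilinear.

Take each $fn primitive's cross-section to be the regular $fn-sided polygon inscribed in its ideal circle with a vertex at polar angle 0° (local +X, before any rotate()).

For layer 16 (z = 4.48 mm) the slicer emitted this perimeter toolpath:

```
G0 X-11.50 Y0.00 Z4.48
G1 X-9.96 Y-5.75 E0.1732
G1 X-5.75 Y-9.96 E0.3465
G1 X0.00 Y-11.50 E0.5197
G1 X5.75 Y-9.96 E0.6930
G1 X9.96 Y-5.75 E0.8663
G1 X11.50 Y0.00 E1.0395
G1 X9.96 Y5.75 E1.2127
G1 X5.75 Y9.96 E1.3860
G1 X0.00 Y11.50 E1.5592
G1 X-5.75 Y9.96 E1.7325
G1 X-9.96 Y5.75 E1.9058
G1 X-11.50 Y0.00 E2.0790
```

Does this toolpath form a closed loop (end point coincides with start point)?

Start point (G0): (-11.50, 0.00). End point (last G1): the path returns to the start — closed.

yes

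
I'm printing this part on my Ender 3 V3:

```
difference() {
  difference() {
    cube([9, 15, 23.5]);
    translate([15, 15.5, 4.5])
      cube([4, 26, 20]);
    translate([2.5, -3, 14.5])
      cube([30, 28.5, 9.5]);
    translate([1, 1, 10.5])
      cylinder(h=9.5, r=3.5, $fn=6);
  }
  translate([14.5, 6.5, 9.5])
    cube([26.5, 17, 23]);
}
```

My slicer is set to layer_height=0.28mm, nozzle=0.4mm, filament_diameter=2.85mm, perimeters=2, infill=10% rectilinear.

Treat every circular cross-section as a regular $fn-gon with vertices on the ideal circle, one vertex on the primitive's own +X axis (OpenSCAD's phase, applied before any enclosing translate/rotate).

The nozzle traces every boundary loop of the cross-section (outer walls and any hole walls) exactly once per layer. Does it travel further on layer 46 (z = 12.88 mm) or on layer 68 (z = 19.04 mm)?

Layer 46 (z = 12.88): the 9×15 cube contributes its full rectangle (perimeter 48.00 mm); the cube at (15, 15.5) (footprint 4×26) is included at this height (perimeter 60.00 mm); the cube at (2.5, -3) does not reach this height (z outside [14.5, 24]); the cylinder at (1, 1): section is a regular 6-gon, circumradius r=3.5 (perimeter = 2·6·3.500·sin(180°/6) = 21.00 mm); Subtracting the remaining from the first: starting from the 9×15 cube, the 4×26 cube at (15, 15.5) misses the remaining region (no effect); the r=3.5 cylinder at (1, 1) partially overlaps it — only the 15.20 mm² overlap (of its 31.83 mm²) is removed, clipping the outline — boundary = 47.45 mm; the 26.5×17 cube at (14.5, 6.5) contributes its full rectangle (perimeter 87.00 mm); Subtracting the remaining from the first: starting from that combined region, the 26.5×17 cube at (14.5, 6.5) misses the remaining region (no effect) — boundary = 47.45 mm. So its perimeter = 47.45 mm. Layer 68 (z = 19.04): the cube is present — its section is the full 9×15 rectangle (perimeter 48.00 mm); the cube at (15, 15.5) is present — its section is the full 4×26 rectangle (perimeter 60.00 mm); the cube at (2.5, -3) (footprint 30×28.5) is included at this height (perimeter 117.00 mm); the r=3.5 cylinder at (1, 1) contributes a regular 6-gon of circumradius 3.5 (perimeter = 2·6·3.500·sin(180°/6) = 21.00 mm); Taking the first minus the rest: starting from the 9×15 cube, the 4×26 cube at (15, 15.5) misses the remaining region (no effect); the 30×28.5 cube at (2.5, -3) partially overlaps it — only the 97.50 mm² overlap (of its 855.00 mm²) is removed, clipping the outline; the r=3.5 cylinder at (1, 1) partially overlaps it — only the 10.08 mm² overlap (of its 31.83 mm²) is removed, clipping the outline — boundary = 26.94 mm; the cube at (14.5, 6.5) is present — its section is the full 26.5×17 rectangle (perimeter 87.00 mm); Taking the first minus the rest: starting from the result so far, the 26.5×17 cube at (14.5, 6.5) misses the remaining region (no effect) — boundary = 26.94 mm. So its perimeter = 26.94 mm. Layer 46 is larger (47.45 vs 26.94 mm).

layer 46 (z = 12.88 mm)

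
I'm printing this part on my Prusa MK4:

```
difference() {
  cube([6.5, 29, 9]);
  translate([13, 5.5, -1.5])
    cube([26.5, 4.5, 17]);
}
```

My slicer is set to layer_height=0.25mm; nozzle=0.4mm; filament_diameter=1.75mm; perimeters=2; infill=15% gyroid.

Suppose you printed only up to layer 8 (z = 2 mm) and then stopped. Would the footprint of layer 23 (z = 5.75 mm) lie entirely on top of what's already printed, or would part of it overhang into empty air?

Compare the two slices. At z = 2: the cube is present — its section is the full 6.5×29 rectangle (area 188.50 mm²); the cube at (13, 5.5) is present — its section is the full 26.5×4.5 rectangle (area 119.25 mm²); Taking the first minus the rest: starting from the 6.5×29 cube (188.50 mm²), the 26.5×4.5 cube at (13, 5.5) misses the remaining region (no effect) — area = 188.50 mm². At z = 5.75: the cube (footprint 6.5×29) is included at this height (area 188.50 mm²); the 26.5×4.5 cube at (13, 5.5) contributes its full rectangle (area 119.25 mm²); Taking the first minus the rest: starting from the 6.5×29 cube (188.50 mm²), the 26.5×4.5 cube at (13, 5.5) misses the remaining region (no effect) — area = 188.50 mm². Checking containment: the cross-section at z = 5.75 is a subset of the cross-section at z = 2.

entirely on top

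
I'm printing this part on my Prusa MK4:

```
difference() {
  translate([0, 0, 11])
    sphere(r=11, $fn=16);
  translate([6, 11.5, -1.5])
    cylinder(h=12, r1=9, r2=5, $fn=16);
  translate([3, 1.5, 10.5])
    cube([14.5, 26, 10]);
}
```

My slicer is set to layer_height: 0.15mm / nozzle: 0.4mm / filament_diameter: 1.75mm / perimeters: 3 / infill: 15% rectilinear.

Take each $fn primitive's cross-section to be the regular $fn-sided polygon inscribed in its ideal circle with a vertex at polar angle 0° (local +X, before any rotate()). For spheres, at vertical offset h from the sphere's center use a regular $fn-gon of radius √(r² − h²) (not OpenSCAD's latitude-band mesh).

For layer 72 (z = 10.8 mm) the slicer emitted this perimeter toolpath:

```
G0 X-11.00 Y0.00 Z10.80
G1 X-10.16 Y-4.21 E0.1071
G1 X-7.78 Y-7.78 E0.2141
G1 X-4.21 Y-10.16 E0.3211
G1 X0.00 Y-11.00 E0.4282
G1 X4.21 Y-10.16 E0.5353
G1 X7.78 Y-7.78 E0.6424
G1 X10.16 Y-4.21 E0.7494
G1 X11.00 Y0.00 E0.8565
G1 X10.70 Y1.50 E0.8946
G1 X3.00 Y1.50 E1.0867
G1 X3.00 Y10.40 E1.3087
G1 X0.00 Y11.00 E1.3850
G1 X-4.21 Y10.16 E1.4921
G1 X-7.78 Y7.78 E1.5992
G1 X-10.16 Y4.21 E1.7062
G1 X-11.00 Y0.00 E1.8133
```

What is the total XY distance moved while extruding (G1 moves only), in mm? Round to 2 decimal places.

72.69 mm

Sum the Euclidean lengths of each G1 segment: total = 72.69 mm.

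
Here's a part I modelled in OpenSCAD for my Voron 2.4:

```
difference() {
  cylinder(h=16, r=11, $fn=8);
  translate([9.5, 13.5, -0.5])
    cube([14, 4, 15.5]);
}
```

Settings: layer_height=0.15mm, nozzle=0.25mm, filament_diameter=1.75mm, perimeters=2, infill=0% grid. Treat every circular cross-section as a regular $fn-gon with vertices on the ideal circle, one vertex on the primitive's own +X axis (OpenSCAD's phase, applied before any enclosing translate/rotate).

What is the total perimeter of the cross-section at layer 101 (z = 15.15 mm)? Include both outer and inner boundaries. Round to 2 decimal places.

67.35 mm

At z = 15.15 mm: the r=11 cylinder gives a regular 8-gon of circumradius 11 (constant along its height) (perimeter = 2·8·11.000·sin(180°/8) = 67.35 mm); the cube at (9.5, 13.5) is absent (z outside [-0.5, 15]); After the difference (first − rest): none of the subtracted shapes is present at this height, so the r=11 cylinder is unchanged — boundary = 67.35 mm. Overall, the cross-section is a single solid region. Total boundary length (outer) = 67.35 mm.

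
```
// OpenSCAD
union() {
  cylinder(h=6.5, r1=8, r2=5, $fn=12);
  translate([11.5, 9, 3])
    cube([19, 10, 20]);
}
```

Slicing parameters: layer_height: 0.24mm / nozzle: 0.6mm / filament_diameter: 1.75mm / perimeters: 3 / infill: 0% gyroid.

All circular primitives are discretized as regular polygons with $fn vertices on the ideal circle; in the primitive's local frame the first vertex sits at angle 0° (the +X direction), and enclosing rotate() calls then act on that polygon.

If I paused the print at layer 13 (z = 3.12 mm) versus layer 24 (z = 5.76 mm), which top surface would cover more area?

Layer 13 (z = 3.12): the cone (r1=8→r2=5) has section circumradius 6.560 here — a regular 12-gon (area = (12/2)·6.560²·sin(360°/12) = 129.10 mm²); the cube at (11.5, 9) is present — its section is the full 19×10 rectangle (area 190.00 mm²); Taking the union: the 2 present regions are separate (no shared area or edge), so areas and boundary lengths simply add and each stays a separate island — area = 319.10 mm². So its area = 319.10 mm². Layer 24 (z = 5.76): the cone: at t=0.886 of its height the radius interpolates to r₁+(r₂−r₁)t = 5.342, giving a regular 12-gon of that circumradius (area = (12/2)·5.342²·sin(360°/12) = 85.60 mm²); the cube at (11.5, 9) (footprint 19×10) is included at this height (area 190.00 mm²); Merging all regions: the 2 present regions are separate (no shared area or edge), so areas and boundary lengths simply add and each stays a separate island — area = 275.60 mm². So its area = 275.60 mm². Layer 13 is larger (319.10 vs 275.60 mm²).

layer 13 (z = 3.12 mm)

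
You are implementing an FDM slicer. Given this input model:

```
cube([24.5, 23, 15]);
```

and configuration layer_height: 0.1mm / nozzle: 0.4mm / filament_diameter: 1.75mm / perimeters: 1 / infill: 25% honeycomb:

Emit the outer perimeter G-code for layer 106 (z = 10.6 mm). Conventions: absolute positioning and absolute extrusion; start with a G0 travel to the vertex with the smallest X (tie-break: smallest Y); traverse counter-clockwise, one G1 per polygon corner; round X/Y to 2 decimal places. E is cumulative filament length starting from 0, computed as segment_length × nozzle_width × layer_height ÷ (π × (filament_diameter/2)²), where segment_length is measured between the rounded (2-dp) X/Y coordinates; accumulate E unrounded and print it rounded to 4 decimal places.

At z = 10.6 mm: the 24.5×23 cube contributes its full rectangle. The outline is a single polygon with 4 vertices. Extrusion per mm of travel: 0.4 × 0.1 / (π × 0.875²) = 0.016630. Accumulating E over each segment gives final E = 1.5799.

G0 X0.00 Y0.00 Z10.60
G1 X24.50 Y0.00 E0.4074
G1 X24.50 Y23.00 E0.7899
G1 X0.00 Y23.00 E1.1974
G1 X0.00 Y0.00 E1.5799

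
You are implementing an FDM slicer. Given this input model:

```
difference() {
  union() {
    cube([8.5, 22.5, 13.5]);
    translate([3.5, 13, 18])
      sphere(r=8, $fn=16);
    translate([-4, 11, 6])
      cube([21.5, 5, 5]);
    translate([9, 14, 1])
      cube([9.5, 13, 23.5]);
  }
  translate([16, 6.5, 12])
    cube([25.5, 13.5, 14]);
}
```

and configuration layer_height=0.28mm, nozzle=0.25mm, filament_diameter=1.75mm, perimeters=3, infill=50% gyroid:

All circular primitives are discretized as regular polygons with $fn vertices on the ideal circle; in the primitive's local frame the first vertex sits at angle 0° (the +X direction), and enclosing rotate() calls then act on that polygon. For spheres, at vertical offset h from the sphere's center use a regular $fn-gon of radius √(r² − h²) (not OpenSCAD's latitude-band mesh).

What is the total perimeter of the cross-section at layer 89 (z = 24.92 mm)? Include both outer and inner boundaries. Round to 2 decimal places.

At z = 24.92 mm: the cube is absent (z outside [0, 13.5]); the sphere at (3.5, 13): section is a regular 16-gon, circumradius = √(r²−h²) = √(8²−6.92²) = 4.014 (perimeter = 2·16·4.014·sin(180°/16) = 25.06 mm); the cube at (-4, 11) is absent (z outside [6, 11]); the cube at (9, 14) is not intersected at this z (z outside [1, 24.5]); Taking the union: only the r=8 sphere at (3.5, 13) is present, so the union is just that shape — boundary = 25.06 mm; the 25.5×13.5 cube at (16, 6.5) contributes its full rectangle (perimeter 78.00 mm); Subtracting the remaining from the first: starting from that combined region, the 25.5×13.5 cube at (16, 6.5) misses the remaining region (no effect) — boundary = 25.06 mm. Overall, the cross-section is a single solid region. Total boundary length (outer) = 25.06 mm.

25.06 mm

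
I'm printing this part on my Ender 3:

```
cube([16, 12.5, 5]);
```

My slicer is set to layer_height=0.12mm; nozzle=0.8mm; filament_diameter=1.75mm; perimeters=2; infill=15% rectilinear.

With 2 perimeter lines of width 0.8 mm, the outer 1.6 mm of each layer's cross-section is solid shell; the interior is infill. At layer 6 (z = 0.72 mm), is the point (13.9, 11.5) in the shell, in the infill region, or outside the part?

At z = 0.72 mm: the 16×12.5 cube contributes its full rectangle. Overall, the cross-section is a single solid region. The nearest boundary edge runs (16.00, 12.50)→(0.00, 12.50); distance from the point to it = 1.00 mm. The point is inside the cross-section, 1.00 mm from the nearest boundary — within the 1.6 mm shell band (2 × 0.8).

shell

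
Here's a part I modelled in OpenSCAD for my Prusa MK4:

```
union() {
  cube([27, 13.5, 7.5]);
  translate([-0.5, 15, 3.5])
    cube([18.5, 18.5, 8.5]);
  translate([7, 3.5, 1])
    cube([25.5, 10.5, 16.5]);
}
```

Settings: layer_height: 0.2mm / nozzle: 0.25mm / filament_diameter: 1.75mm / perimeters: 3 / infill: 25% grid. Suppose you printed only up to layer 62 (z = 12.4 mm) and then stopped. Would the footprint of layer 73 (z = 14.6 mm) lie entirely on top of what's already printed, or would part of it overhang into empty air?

Compare the two slices. At z = 12.4: the cube is not intersected at this z (z outside [0, 7.5]); the cube at (-0.5, 15) does not reach this height (z outside [3.5, 12]); the 25.5×10.5 cube at (7, 3.5) contributes its full rectangle (area 267.75 mm²); Merging all regions: only the 25.5×10.5 cube at (7, 3.5) is present, so the union is just that shape — area = 267.75 mm². At z = 14.6: the cube is not intersected at this z (z outside [0, 7.5]); the cube at (-0.5, 15) is not intersected at this z (z outside [3.5, 12]); the 25.5×10.5 cube at (7, 3.5) contributes its full rectangle (area 267.75 mm²); Taking the union: only the 25.5×10.5 cube at (7, 3.5) is present, so the union is just that shape — area = 267.75 mm². Checking containment: the cross-section at z = 14.6 is a subset of the cross-section at z = 12.4.

entirely on top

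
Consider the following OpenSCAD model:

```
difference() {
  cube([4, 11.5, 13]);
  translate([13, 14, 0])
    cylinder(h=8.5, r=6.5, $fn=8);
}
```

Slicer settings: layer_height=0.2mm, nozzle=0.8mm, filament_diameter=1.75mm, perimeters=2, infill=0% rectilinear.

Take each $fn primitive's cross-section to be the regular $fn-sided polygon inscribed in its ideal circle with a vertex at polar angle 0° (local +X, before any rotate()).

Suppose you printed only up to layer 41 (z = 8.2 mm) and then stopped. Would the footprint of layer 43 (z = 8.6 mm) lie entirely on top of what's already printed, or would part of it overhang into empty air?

Compare the two slices. At z = 8.2: the cube is present — its section is the full 4×11.5 rectangle (area 46.00 mm²); the r=6.5 cylinder at (13, 14) gives a regular 8-gon of circumradius 6.5 (constant along its height) (area = (8/2)·6.500²·sin(360°/8) = 119.50 mm²); Taking the first minus the rest: starting from the 4×11.5 cube (46.00 mm²), the r=6.5 cylinder at (13, 14) misses the remaining region (no effect) — area = 46.00 mm². At z = 8.6: the cube (footprint 4×11.5) is included at this height (area 46.00 mm²); the cylinder at (13, 14) does not reach this height (z outside [0, 8.5]); Taking the first minus the rest: none of the subtracted shapes is present at this height, so the 4×11.5 cube is unchanged — area = 46.00 mm². Checking containment: the cross-section at z = 8.6 is a subset of the cross-section at z = 8.2.

entirely on top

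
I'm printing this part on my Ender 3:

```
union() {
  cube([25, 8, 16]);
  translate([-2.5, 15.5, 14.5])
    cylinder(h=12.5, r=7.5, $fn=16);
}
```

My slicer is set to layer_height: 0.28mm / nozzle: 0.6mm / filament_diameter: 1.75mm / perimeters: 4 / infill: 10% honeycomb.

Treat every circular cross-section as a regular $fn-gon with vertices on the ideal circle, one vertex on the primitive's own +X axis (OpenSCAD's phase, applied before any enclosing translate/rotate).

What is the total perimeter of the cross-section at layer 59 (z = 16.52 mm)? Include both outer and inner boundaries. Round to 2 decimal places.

46.82 mm

At z = 16.52 mm: the cube is absent (z outside [0, 16]); the r=7.5 cylinder at (-2.5, 15.5) contributes a regular 16-gon of circumradius 7.5 (perimeter = 2·16·7.500·sin(180°/16) = 46.82 mm); Taking the union: only the r=7.5 cylinder at (-2.5, 15.5) is present, so the union is just that shape — boundary = 46.82 mm. Overall, the cross-section is a single solid region. Total boundary length (outer) = 46.82 mm.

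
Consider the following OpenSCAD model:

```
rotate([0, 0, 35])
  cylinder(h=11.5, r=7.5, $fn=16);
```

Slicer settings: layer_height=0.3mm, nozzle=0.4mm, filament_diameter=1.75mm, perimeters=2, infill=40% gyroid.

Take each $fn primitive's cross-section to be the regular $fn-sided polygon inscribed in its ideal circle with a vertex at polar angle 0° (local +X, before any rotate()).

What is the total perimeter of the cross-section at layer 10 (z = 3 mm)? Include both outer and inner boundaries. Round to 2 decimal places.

At z = 3 mm: the r=7.5 cylinder contributes a regular 16-gon of circumradius 7.5 (perimeter = 2·16·7.500·sin(180°/16) = 46.82 mm); (rotated 35° about Z; rotation is an isometry so areas/perimeters/island counts are preserved). Overall, the cross-section is a single solid region. Total boundary length (outer) = 46.82 mm.

46.82 mm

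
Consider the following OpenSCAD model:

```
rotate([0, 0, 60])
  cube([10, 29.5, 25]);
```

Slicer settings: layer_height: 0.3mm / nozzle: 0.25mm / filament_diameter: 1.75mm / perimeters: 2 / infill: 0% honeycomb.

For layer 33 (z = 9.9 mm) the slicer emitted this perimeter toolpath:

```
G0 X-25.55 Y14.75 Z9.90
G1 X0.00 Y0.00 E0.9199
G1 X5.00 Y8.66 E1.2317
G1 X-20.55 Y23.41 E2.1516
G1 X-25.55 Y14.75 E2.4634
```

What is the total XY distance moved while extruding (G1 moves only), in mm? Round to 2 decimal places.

79.00 mm

Sum the Euclidean lengths of each G1 segment: total = 79.00 mm.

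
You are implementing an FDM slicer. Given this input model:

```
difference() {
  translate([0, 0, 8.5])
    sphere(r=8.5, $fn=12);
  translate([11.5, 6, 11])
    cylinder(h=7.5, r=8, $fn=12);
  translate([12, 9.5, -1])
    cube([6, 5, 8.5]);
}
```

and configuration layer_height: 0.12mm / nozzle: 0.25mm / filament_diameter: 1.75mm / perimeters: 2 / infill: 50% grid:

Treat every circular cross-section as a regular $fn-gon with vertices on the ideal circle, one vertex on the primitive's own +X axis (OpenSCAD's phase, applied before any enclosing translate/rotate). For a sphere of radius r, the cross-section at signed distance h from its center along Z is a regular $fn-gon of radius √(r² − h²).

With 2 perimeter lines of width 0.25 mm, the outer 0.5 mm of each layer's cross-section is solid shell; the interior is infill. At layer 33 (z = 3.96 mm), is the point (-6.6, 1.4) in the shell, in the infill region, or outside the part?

shell

At z = 3.96 mm: the r=8.5 sphere slices to a regular 12-gon of circumradius 7.186 (√(r²−h²) with h=4.54 from center); the cylinder at (11.5, 6) is not intersected at this z (z outside [11, 18.5]); the 6×5 cube at (12, 9.5) contributes its full rectangle; Subtracting the remaining from the first: starting from the r=8.5 sphere, the 6×5 cube at (12, 9.5) misses the remaining region (no effect) — 1 connected region. Overall, the cross-section is a single solid region. The nearest boundary edge runs (-7.19, 0.00)→(-6.22, 3.59); distance from the point to it = 0.20 mm. The point is inside the cross-section, 0.20 mm from the nearest boundary — within the 0.5 mm shell band (2 × 0.25).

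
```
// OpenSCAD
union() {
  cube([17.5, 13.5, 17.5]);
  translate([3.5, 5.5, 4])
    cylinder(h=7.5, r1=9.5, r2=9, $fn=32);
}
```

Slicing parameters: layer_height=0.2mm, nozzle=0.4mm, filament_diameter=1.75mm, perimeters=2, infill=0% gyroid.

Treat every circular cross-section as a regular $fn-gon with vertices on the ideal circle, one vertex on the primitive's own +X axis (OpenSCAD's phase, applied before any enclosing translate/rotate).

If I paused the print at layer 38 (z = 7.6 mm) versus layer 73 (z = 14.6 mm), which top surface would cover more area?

Layer 38 (z = 7.6): the cube is present — its section is the full 17.5×13.5 rectangle (area 236.25 mm²); the cone at (3.5, 5.5) contributes a regular 32-gon of circumradius 9.260 (interpolated between r1=9.5 and r2=9 at t=0.480) (area = (32/2)·9.260²·sin(360°/32) = 267.66 mm²); Merging all regions: the regions partially overlap — summed areas 503.91 mm² minus the doubly-counted overlap 157.92 mm² gives 345.99 mm² — area = 345.99 mm². So its area = 345.99 mm². Layer 73 (z = 14.6): the cube is present — its section is the full 17.5×13.5 rectangle (area 236.25 mm²); the cone at (3.5, 5.5) is not intersected at this z (z outside [4, 11.5]); Merging all regions: only the 17.5×13.5 cube is present, so the union is just that shape — area = 236.25 mm². So its area = 236.25 mm². Layer 38 is larger (345.99 vs 236.25 mm²).

layer 38 (z = 7.6 mm)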